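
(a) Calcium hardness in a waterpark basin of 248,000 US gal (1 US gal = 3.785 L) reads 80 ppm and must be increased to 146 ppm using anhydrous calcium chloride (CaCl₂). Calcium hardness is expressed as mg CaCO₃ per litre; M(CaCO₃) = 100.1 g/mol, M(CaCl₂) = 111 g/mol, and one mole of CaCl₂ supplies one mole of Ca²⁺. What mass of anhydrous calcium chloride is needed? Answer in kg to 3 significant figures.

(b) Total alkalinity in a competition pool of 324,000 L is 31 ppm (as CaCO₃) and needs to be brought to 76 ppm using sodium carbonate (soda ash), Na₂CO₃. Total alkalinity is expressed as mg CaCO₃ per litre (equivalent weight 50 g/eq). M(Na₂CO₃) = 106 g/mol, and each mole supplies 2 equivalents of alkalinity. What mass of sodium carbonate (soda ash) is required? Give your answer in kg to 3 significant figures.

(a) 68.7 kg; (b) 15.5 kg

(a) Volume: 248,000 US gal × 3.785 L/gal = 938,680 L.
(a) Hardness to add: (146 − 80) = 66 mg/L as CaCO₃ × 938,680 L = 61,950 g as CaCO₃.
(a) Moles of Ca²⁺ (1 mol Ca²⁺ ≡ 1 mol CaCO₃): 61,950 / 100.1 g/mol = 618.9 mol.
(a) Mass of CaCl₂: 618.9 × 111 = 68,700 g.

(b) Alkalinity to add: (76 − 31) = 45 mg/L as CaCO₃ × 324,000 L = 14,580 g as CaCO₃.
(b) Equivalents: 14,580 g ÷ 50 g/eq = 291.6 eq.
(b) Each mole of Na₂CO₃ supplies 2 eq, so 291.6 / 2 = 145.8 mol.
(b) Mass: 145.8 mol × 106 g/mol = 15,450 g.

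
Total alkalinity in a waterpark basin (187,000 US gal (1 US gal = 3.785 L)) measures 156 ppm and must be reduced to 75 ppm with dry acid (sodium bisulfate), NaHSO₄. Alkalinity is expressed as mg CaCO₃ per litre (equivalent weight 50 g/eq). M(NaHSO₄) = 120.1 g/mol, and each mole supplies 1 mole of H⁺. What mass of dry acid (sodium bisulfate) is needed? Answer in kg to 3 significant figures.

138 kg

Volume: 187,000 US gal × 3.785 L/gal = 707,795 L.
Alkalinity to neutralize: (156 − 75) = 81 mg/L as CaCO₃ × 707,795 L = 57,330 g as CaCO₃.
Equivalents of H⁺ required: 57,330 ÷ 50 g/eq = 1147 eq = 1147 mol NaHSO₄.
Mass of NaHSO₄: 1147 × 120.1 = 137,700 g.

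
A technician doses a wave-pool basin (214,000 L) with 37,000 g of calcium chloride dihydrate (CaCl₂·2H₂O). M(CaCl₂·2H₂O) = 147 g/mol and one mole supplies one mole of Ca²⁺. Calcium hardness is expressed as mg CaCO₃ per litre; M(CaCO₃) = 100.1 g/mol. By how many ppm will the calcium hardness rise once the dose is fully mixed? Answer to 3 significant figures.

Moles of Ca²⁺: 37,000 g ÷ 147 g/mol = 251.7 mol.
As CaCO₃: 251.7 mol × 100.1 g/mol = 25,200 g.
Rise: 25,200 g / 214,000 L × 1000 = 117.7 mg/L.

118 ppm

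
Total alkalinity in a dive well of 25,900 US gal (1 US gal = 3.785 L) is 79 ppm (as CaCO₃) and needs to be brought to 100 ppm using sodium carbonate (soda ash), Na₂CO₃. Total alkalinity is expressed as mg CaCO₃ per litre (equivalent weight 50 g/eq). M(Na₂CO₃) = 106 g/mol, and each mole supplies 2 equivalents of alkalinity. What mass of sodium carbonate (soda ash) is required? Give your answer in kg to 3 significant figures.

2.18 kg

Volume: 25,900 US gal × 3.785 L/gal = 98,032 L.
Alkalinity to add: (100 − 79) = 21 mg/L as CaCO₃ × 98,032 L = 2059 g as CaCO₃.
Equivalents: 2059 g ÷ 50 g/eq = 41.17 eq.
Each mole of Na₂CO₃ supplies 2 eq, so 41.17 / 2 = 20.59 mol.
Mass: 20.59 mol × 106 g/mol = 2182 g.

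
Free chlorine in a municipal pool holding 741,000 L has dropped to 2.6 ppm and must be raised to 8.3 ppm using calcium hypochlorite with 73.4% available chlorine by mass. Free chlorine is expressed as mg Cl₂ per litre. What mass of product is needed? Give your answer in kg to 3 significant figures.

5.75 kg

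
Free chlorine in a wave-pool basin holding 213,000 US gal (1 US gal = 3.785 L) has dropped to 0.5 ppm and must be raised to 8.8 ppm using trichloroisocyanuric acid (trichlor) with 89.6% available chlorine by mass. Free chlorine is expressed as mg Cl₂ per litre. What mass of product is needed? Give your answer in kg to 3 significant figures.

Volume: 213,000 US gal × 3.785 L/gal = 806,205 L.
Chlorine deficit: 8.8 − 0.5 = 8.3 ppm = 8.3 mg/L as Cl₂.
Cl₂ equivalent needed: 8.3 mg/L × 806,205 L = 6,692,000 mg = 6692 g.
Product at 89.6% available chlorine: 6692 / 0.896 = 7468 g.

7.47 kg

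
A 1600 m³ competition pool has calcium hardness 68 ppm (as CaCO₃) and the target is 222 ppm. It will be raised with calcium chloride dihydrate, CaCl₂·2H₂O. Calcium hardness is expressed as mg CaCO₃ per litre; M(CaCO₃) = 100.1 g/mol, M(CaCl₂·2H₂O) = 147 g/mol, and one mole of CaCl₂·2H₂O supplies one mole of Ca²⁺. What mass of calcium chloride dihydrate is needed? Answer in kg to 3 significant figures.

Volume: 1600 m³ = 1,600,000 L.
Hardness to add: (222 − 68) = 154 mg/L as CaCO₃ × 1,600,000 L = 246,400 g as CaCO₃.
Moles of Ca²⁺ (1 mol Ca²⁺ ≡ 1 mol CaCO₃): 246,400 / 100.1 g/mol = 2462 mol.
Mass of CaCl₂·2H₂O: 2462 × 147 = 361,800 g.

362 kg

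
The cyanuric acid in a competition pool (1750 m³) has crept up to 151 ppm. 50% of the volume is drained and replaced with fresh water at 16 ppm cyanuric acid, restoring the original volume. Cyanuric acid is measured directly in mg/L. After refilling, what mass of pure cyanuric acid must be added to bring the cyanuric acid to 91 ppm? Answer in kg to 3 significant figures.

Volume: 1750 m³ = 1,750,000 L.
After draining 50% and refilling: 151 × 0.50 + 16 × 0.50 = 83.5 ppm.
Deficit to target: 91 − 83.5 = 7.5 mg/L.
Mass: 7.5 mg/L × 1,750,000 L = 13,120 g cyanuric acid.

13.1 kg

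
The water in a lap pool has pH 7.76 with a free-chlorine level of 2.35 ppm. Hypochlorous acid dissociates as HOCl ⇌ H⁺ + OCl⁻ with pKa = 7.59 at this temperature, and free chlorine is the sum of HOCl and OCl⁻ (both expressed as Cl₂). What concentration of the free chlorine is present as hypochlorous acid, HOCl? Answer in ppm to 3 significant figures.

0.948 ppm

[OCl⁻]/[HOCl] = 10^(pH − pKa) = 10^(7.76 − 7.59) = 10^0.17 = 1.479.
Fraction as HOCl = 1 / (1 + 1.479) = 0.4034.
HOCl = 0.4034 × 2.35 ppm = 0.9479 ppm.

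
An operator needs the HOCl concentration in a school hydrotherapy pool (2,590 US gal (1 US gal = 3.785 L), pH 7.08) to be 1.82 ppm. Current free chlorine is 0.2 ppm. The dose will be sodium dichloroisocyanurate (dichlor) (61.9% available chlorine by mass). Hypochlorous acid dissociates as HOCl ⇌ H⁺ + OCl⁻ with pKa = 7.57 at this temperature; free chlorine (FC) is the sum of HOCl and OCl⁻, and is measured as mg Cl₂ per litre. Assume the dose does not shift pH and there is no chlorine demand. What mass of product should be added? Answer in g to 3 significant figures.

Volume: 2,590 US gal × 3.785 L/gal = 9,803 L.
[OCl⁻]/[HOCl] = 10^(pH − pKa) = 10^(7.08 − 7.57) = 0.3236; fraction as HOCl = 1/(1 + 0.3236) = 0.7555.
Free chlorine required for 1.82 ppm HOCl: 1.82 / 0.7555 = 2.409 ppm.
FC to add: 2.409 − 0.2 = 2.209 mg/L as Cl₂.
Cl₂ equivalent: 2.209 mg/L × 9,803 L = 21.65 g.
Product at 61.9% available Cl: 21.65 / 0.619 = 34.98 g.

35.0 g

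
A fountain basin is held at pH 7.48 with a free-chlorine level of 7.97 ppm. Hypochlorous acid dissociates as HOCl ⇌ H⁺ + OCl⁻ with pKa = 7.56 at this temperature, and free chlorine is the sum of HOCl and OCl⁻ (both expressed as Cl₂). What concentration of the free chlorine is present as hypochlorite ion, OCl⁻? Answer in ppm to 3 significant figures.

[OCl⁻]/[HOCl] = 10^(pH − pKa) = 10^(7.48 − 7.56) = 10^-0.08 = 0.8318.
Fraction as HOCl = 1 / (1 + 0.8318) = 0.5459.
OCl⁻ = (1 − 0.5459) × 7.97 ppm = 3.619 ppm.

3.62 ppm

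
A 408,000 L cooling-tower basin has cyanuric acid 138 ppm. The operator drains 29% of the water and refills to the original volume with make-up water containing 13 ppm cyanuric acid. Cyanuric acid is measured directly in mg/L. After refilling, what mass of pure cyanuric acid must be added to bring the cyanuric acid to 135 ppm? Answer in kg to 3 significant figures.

13.6 kg

After draining 29% and refilling: 138 × 0.71 + 13 × 0.29 = 101.75 ppm.
Deficit to target: 135 − 101.75 = 33.25 mg/L.
Mass: 33.25 mg/L × 408,000 L = 13,570 g cyanuric acid.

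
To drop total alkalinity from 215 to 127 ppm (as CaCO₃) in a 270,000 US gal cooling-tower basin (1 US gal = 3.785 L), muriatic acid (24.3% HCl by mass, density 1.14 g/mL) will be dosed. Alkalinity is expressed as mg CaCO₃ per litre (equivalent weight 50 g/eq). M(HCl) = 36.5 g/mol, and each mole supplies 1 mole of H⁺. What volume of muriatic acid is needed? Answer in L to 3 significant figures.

237 L

Volume: 270,000 US gal × 3.785 L/gal = 1,021,950 L.
Alkalinity to neutralize: (215 − 127) = 88 mg/L as CaCO₃ × 1,021,950 L = 89,930 g as CaCO₃.
Equivalents of H⁺ required: 89,930 ÷ 50 g/eq = 1799 eq = 1799 mol HCl.
Mass of HCl: 1799 × 36.5 = 65,650 g.
Mass of 24.3% solution: 65,650 / 0.243 = 270,200 g.
Volume: 270,200 g ÷ 1.14 g/mL = 237,000 mL.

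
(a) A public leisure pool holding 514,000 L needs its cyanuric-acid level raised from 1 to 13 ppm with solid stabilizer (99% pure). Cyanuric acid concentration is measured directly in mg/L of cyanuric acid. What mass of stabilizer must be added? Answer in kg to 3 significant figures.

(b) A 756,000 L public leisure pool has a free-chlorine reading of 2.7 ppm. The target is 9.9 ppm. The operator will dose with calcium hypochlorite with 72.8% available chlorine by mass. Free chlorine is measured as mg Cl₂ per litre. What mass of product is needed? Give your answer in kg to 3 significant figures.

(a) CYA to add: (13 − 1) = 12 mg/L × 514,000 L = 6168 g cyanuric acid.
(a) At 99% purity: 6168 / 0.99 = 6230 g product.

(b) Chlorine deficit: 9.9 − 2.7 = 7.2 ppm = 7.2 mg/L as Cl₂.
(b) Cl₂ equivalent needed: 7.2 mg/L × 756,000 L = 5,443,000 mg = 5443 g.
(b) Product at 72.8% available chlorine: 5443 / 0.728 = 7477 g.

(a) 6.23 kg; (b) 7.48 kg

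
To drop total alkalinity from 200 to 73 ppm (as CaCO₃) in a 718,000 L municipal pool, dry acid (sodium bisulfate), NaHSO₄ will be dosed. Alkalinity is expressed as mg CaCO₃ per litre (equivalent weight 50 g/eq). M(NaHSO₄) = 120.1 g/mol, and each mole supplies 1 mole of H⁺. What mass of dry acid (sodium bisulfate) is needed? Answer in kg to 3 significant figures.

219 kg

Alkalinity to neutralize: (200 − 73) = 127 mg/L as CaCO₃ × 718,000 L = 91,190 g as CaCO₃.
Equivalents of H⁺ required: 91,190 ÷ 50 g/eq = 1824 eq = 1824 mol NaHSO₄.
Mass of NaHSO₄: 1824 × 120.1 = 219,000 g.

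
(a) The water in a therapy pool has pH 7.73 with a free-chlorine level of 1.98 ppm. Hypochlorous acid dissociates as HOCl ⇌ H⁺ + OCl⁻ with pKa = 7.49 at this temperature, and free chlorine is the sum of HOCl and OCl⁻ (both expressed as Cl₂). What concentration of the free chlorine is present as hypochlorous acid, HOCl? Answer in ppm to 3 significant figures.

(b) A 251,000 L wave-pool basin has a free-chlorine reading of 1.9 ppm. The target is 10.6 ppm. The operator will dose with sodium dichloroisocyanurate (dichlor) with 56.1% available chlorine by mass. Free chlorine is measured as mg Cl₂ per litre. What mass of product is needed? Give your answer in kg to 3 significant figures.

(a) [OCl⁻]/[HOCl] = 10^(pH − pKa) = 10^(7.73 − 7.49) = 10^0.24 = 1.738.
(a) Fraction as HOCl = 1 / (1 + 1.738) = 0.3653.
(a) HOCl = 0.3653 × 1.98 ppm = 0.7232 ppm.

(b) Chlorine deficit: 10.6 − 1.9 = 8.7 ppm = 8.7 mg/L as Cl₂.
(b) Cl₂ equivalent needed: 8.7 mg/L × 251,000 L = 2,184,000 mg = 2184 g.
(b) Product at 56.1% available chlorine: 2184 / 0.561 = 3893 g.

(a) 0.723 ppm; (b) 3.89 kg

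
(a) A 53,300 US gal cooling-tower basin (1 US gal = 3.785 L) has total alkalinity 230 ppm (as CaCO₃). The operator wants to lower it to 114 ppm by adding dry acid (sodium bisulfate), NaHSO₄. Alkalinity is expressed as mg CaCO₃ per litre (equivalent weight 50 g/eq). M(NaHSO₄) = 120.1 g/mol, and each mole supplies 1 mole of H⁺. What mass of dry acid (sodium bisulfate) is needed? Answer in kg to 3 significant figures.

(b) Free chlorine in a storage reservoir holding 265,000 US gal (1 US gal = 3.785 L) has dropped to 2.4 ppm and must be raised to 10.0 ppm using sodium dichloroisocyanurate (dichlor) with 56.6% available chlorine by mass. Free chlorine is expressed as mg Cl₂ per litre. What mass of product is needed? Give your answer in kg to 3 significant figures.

(a) 56.2 kg; (b) 13.5 kg

(a) Volume: 53,300 US gal × 3.785 L/gal = 201,740 L.
(a) Alkalinity to neutralize: (230 − 114) = 116 mg/L as CaCO₃ × 201,740 L = 23,400 g as CaCO₃.
(a) Equivalents of H⁺ required: 23,400 ÷ 50 g/eq = 468 eq = 468 mol NaHSO₄.
(a) Mass of NaHSO₄: 468 × 120.1 = 56,210 g.

(b) Volume: 265,000 US gal × 3.785 L/gal = 1,003,025 L.
(b) Chlorine deficit: 10.0 − 2.4 = 7.6 ppm = 7.6 mg/L as Cl₂.
(b) Cl₂ equivalent needed: 7.6 mg/L × 1,003,025 L = 7,623,000 mg = 7623 g.
(b) Product at 56.6% available chlorine: 7623 / 0.566 = 13,470 g.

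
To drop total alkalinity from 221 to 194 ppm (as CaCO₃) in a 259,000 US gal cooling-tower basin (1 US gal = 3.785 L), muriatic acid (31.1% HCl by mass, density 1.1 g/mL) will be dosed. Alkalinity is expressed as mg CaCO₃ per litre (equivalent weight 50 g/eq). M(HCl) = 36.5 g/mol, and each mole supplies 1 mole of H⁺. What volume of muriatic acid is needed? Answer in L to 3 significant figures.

Volume: 259,000 US gal × 3.785 L/gal = 980,315 L.
Alkalinity to neutralize: (221 − 194) = 27 mg/L as CaCO₃ × 980,315 L = 26,470 g as CaCO₃.
Equivalents of H⁺ required: 26,470 ÷ 50 g/eq = 529.4 eq = 529.4 mol HCl.
Mass of HCl: 529.4 × 36.5 = 19,320 g.
Mass of 31.1% solution: 19,320 / 0.311 = 62,130 g.
Volume: 62,130 g ÷ 1.1 g/mL = 56,480 mL.

56.5 L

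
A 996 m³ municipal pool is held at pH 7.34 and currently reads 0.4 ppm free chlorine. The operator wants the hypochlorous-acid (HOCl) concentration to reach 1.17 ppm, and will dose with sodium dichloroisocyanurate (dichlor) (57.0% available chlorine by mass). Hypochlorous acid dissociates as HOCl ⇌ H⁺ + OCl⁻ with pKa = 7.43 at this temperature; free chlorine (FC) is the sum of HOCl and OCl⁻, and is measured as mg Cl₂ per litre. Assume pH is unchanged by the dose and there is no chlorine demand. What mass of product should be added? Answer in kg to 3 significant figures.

3.01 kg

Volume: 996 m³ = 996,000 L.
[OCl⁻]/[HOCl] = 10^(pH − pKa) = 10^(7.34 − 7.43) = 0.8128; fraction as HOCl = 1/(1 + 0.8128) = 0.5516.
Free chlorine required for 1.17 ppm HOCl: 1.17 / 0.5516 = 2.121 ppm.
FC to add: 2.121 − 0.4 = 1.721 mg/L as Cl₂.
Cl₂ equivalent: 1.721 mg/L × 996,000 L = 1714 g.
Product at 57.0% available Cl: 1714 / 0.57 = 3007 g.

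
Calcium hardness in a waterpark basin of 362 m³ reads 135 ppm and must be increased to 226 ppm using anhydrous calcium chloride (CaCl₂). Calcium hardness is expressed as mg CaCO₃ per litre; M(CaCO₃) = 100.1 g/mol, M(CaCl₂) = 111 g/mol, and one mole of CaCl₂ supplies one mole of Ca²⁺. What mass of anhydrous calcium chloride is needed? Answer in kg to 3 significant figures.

36.5 kg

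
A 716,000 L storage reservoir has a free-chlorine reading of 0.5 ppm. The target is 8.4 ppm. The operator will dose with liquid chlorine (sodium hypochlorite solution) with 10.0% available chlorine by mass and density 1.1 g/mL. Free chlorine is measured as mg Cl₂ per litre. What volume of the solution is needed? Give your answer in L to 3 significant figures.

Chlorine deficit: 8.4 − 0.5 = 7.9 ppm = 7.9 mg/L as Cl₂.
Cl₂ equivalent needed: 7.9 mg/L × 716,000 L = 5,656,000 mg = 5656 g.
Product at 10.0% available chlorine: 5656 / 0.1 = 56,560 g.
Volume at density 1.1 g/mL: 56,560 g ÷ 1.1 g/mL = 51,420 mL.

51.4 L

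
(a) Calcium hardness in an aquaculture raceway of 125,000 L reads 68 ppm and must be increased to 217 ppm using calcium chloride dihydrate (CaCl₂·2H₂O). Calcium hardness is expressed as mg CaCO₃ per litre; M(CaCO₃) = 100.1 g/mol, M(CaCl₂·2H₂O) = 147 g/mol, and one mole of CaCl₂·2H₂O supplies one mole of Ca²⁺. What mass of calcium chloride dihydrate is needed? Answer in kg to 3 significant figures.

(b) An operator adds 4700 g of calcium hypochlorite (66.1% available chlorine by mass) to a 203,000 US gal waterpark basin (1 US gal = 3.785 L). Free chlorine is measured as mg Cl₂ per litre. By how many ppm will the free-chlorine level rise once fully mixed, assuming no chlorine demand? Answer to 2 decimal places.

(a) 27.4 kg; (b) 4.04 ppm

(a) Hardness to add: (217 − 68) = 149 mg/L as CaCO₃ × 125,000 L = 18,620 g as CaCO₃.
(a) Moles of Ca²⁺ (1 mol Ca²⁺ ≡ 1 mol CaCO₃): 18,620 / 100.1 g/mol = 186.1 mol.
(a) Mass of CaCl₂·2H₂O: 186.1 × 147 = 27,350 g.

(b) Volume: 203,000 US gal × 3.785 L/gal = 768,355 L.
(b) Available chlorine delivered: 4700 g × 0.661 = 3107 g as Cl₂.
(b) Concentration rise: 3107 g / 768,355 L = 4.043 mg/L = 4.04 ppm.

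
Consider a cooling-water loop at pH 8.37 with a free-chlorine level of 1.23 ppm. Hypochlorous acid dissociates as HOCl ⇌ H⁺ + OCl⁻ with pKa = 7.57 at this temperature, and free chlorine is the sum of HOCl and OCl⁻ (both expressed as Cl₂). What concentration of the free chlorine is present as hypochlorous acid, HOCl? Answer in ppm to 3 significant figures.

[OCl⁻]/[HOCl] = 10^(pH − pKa) = 10^(8.37 − 7.57) = 10^0.80 = 6.31.
Fraction as HOCl = 1 / (1 + 6.31) = 0.1368.
HOCl = 0.1368 × 1.23 ppm = 0.1683 ppm.

0.168 ppm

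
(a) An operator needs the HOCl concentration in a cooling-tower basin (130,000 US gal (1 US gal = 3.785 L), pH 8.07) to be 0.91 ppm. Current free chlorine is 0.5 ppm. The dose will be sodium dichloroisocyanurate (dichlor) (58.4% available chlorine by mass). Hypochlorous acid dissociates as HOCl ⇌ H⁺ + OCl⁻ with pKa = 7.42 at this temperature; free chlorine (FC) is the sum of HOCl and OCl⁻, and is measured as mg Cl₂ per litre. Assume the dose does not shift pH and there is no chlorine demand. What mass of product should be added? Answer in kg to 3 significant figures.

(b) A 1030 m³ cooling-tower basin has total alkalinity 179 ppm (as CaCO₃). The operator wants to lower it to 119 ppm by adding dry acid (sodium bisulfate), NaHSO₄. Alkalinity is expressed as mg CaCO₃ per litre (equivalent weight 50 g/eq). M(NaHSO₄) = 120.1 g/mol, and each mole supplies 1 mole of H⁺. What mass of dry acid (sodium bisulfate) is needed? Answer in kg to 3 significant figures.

(a) 3.77 kg; (b) 148 kg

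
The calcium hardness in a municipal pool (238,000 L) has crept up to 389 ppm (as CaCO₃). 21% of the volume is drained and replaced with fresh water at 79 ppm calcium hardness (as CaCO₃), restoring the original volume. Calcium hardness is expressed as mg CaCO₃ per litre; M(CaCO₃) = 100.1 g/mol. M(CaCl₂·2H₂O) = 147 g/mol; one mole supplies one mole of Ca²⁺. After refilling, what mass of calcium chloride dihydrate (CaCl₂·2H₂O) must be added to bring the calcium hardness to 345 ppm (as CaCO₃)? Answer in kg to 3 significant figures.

7.37 kg

After draining 21% and refilling: 389 × 0.79 + 79 × 0.21 = 323.9 ppm.
Deficit to target: 345 − 323.9 = 21.1 mg/L.
As CaCO₃: 21.1 mg/L × 238,000 L = 5022 g; ÷ 100.1 = 50.17 mol Ca²⁺.
Mass: 50.17 × 147 = 7375 g.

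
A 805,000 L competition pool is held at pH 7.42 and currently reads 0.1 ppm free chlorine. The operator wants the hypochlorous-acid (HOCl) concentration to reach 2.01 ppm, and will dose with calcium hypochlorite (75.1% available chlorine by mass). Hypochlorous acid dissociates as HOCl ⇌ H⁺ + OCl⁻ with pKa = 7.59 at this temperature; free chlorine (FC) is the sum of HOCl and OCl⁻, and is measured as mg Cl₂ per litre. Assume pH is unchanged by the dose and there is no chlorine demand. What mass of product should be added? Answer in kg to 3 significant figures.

[OCl⁻]/[HOCl] = 10^(pH − pKa) = 10^(7.42 − 7.59) = 0.6761; fraction as HOCl = 1/(1 + 0.6761) = 0.5966.
Free chlorine required for 2.01 ppm HOCl: 2.01 / 0.5966 = 3.369 ppm.
FC to add: 3.369 − 0.1 = 3.269 mg/L as Cl₂.
Cl₂ equivalent: 3.269 mg/L × 805,000 L = 2631 g.
Product at 75.1% available Cl: 2631 / 0.751 = 3504 g.

3.50 kg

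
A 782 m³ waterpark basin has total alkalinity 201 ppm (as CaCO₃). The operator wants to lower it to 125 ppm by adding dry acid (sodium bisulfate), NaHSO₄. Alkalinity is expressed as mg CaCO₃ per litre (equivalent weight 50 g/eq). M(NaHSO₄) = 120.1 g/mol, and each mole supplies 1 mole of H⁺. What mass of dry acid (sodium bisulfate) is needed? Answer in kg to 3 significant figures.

143 kg

Volume: 782 m³ = 782,000 L.
Alkalinity to neutralize: (201 − 125) = 76 mg/L as CaCO₃ × 782,000 L = 59,430 g as CaCO₃.
Equivalents of H⁺ required: 59,430 ÷ 50 g/eq = 1189 eq = 1189 mol NaHSO₄.
Mass of NaHSO₄: 1189 × 120.1 = 142,800 g.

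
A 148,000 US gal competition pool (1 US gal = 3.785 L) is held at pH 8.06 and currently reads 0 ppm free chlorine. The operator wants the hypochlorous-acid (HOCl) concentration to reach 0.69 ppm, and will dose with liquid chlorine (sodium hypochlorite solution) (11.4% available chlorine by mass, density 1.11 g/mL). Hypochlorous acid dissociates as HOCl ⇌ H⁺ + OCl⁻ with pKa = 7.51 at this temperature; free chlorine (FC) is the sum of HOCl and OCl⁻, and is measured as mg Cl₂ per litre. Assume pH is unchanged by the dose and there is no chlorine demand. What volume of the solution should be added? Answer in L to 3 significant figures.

13.9 L

Volume: 148,000 US gal × 3.785 L/gal = 560,180 L.
[OCl⁻]/[HOCl] = 10^(pH − pKa) = 10^(8.06 − 7.51) = 3.548; fraction as HOCl = 1/(1 + 3.548) = 0.2199.
Free chlorine required for 0.69 ppm HOCl: 0.69 / 0.2199 = 3.138 ppm.
FC to add: 3.138 − 0 = 3.138 mg/L as Cl₂.
Cl₂ equivalent: 3.138 mg/L × 560,180 L = 1758 g.
Product at 11.4% available Cl: 1758 / 0.114 = 15,420 g.
Volume: 15,420 g ÷ 1.11 g/mL = 13,890 mL.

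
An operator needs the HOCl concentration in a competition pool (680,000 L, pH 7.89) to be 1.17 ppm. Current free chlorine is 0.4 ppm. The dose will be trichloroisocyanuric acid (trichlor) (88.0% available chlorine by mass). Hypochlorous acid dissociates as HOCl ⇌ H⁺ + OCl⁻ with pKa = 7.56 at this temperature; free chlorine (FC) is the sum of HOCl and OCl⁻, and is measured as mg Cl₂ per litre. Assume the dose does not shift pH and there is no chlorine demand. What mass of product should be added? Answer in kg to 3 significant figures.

2.53 kg

[OCl⁻]/[HOCl] = 10^(pH − pKa) = 10^(7.89 − 7.56) = 2.138; fraction as HOCl = 1/(1 + 2.138) = 0.3187.
Free chlorine required for 1.17 ppm HOCl: 1.17 / 0.3187 = 3.671 ppm.
FC to add: 3.671 − 0.4 = 3.271 mg/L as Cl₂.
Cl₂ equivalent: 3.271 mg/L × 680,000 L = 2225 g.
Product at 88.0% available Cl: 2225 / 0.88 = 2528 g.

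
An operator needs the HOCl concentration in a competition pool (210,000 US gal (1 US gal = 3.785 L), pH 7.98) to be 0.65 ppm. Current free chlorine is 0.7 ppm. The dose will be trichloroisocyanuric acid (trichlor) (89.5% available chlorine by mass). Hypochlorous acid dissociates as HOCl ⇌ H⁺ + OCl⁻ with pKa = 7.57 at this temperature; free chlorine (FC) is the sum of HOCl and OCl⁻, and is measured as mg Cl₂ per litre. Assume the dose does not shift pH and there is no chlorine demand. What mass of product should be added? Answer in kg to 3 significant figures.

1.44 kg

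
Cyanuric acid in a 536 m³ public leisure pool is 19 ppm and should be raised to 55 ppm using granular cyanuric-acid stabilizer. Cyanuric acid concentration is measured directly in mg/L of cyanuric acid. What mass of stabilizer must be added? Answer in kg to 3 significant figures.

Volume: 536 m³ = 536,000 L.
CYA to add: (55 − 19) = 36 mg/L × 536,000 L = 19,300 g cyanuric acid.

19.3 kg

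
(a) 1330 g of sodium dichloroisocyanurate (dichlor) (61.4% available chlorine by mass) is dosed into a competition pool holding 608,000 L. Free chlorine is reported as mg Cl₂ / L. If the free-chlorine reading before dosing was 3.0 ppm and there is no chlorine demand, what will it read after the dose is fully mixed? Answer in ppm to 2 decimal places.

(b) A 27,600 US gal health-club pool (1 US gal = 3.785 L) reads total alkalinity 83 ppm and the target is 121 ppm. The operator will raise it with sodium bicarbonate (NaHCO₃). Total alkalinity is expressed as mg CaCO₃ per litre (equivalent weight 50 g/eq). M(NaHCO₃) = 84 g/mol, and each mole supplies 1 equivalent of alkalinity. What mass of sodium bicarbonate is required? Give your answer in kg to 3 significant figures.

(a) 4.34 ppm; (b) 6.67 kg

(a) Available chlorine delivered: 1330 g × 0.614 = 816.6 g as Cl₂.
(a) Concentration rise: 816.6 g / 608,000 L = 1.343 mg/L = 1.34 ppm.
(a) Final FC: 3.0 + 1.34 = 4.34 ppm.

(b) Volume: 27,600 US gal × 3.785 L/gal = 104,466 L.
(b) Alkalinity to add: (121 − 83) = 38 mg/L as CaCO₃ × 104,466 L = 3970 g as CaCO₃.
(b) Equivalents: 3970 g ÷ 50 g/eq = 79.39 eq.
(b) NaHCO₃ supplies 1 eq per mole → 79.39 mol.
(b) Mass: 79.39 mol × 84 g/mol = 6669 g.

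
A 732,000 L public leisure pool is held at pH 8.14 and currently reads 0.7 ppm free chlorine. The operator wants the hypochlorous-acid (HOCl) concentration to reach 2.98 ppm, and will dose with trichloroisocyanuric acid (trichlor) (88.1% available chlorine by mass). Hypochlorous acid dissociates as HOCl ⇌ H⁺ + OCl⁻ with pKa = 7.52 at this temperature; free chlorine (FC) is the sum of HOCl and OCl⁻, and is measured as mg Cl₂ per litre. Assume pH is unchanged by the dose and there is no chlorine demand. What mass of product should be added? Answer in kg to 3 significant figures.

[OCl⁻]/[HOCl] = 10^(pH − pKa) = 10^(8.14 − 7.52) = 4.169; fraction as HOCl = 1/(1 + 4.169) = 0.1935.
Free chlorine required for 2.98 ppm HOCl: 2.98 / 0.1935 = 15.4 ppm.
FC to add: 15.4 − 0.7 = 14.7 mg/L as Cl₂.
Cl₂ equivalent: 14.7 mg/L × 732,000 L = 10,760 g.
Product at 88.1% available Cl: 10,760 / 0.881 = 12,220 g.

12.2 kg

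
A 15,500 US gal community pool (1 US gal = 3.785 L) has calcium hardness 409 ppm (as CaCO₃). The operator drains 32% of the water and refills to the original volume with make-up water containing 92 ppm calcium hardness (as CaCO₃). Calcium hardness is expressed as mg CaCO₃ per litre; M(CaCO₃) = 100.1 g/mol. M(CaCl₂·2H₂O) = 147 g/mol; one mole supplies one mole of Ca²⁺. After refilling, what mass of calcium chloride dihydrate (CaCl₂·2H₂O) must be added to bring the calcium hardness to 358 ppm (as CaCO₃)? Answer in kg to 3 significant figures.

4.35 kg

Volume: 15,500 US gal × 3.785 L/gal = 58,668 L.
After draining 32% and refilling: 409 × 0.68 + 92 × 0.32 = 307.56 ppm.
Deficit to target: 358 − 307.56 = 50.44 mg/L.
As CaCO₃: 50.44 mg/L × 58,668 L = 2959 g; ÷ 100.1 = 29.56 mol Ca²⁺.
Mass: 29.56 × 147 = 4346 g.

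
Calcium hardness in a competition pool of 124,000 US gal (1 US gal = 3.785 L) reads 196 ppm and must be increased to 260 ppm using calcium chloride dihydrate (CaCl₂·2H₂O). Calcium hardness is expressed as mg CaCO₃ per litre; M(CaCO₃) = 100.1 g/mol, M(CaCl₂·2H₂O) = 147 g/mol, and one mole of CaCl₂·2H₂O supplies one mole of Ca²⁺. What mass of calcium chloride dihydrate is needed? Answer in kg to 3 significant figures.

Volume: 124,000 US gal × 3.785 L/gal = 469,340 L.
Hardness to add: (260 − 196) = 64 mg/L as CaCO₃ × 469,340 L = 30,040 g as CaCO₃.
Moles of Ca²⁺ (1 mol Ca²⁺ ≡ 1 mol CaCO₃): 30,040 / 100.1 g/mol = 300.1 mol.
Mass of CaCl₂·2H₂O: 300.1 × 147 = 44,110 g.

44.1 kg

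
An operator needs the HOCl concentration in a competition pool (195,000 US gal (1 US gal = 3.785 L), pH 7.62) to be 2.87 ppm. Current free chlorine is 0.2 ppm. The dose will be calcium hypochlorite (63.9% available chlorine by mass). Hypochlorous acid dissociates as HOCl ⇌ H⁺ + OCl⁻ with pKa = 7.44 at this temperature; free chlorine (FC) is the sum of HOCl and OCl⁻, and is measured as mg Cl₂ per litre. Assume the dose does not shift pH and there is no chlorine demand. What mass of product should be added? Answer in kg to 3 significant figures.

Volume: 195,000 US gal × 3.785 L/gal = 738,075 L.
[OCl⁻]/[HOCl] = 10^(pH − pKa) = 10^(7.62 − 7.44) = 1.514; fraction as HOCl = 1/(1 + 1.514) = 0.3978.
Free chlorine required for 2.87 ppm HOCl: 2.87 / 0.3978 = 7.214 ppm.
FC to add: 7.214 − 0.2 = 7.014 mg/L as Cl₂.
Cl₂ equivalent: 7.014 mg/L × 738,075 L = 5177 g.
Product at 63.9% available Cl: 5177 / 0.639 = 8101 g.

8.10 kg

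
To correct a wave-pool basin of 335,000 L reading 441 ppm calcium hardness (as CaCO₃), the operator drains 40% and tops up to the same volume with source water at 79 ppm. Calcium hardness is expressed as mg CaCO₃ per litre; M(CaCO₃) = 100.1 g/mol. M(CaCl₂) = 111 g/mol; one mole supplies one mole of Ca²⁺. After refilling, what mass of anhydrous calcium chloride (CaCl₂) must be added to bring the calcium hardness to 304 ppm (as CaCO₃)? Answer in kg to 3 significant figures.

After draining 40% and refilling: 441 × 0.60 + 79 × 0.40 = 296.2 ppm.
Deficit to target: 304 − 296.2 = 7.8 mg/L.
As CaCO₃: 7.8 mg/L × 335,000 L = 2613 g; ÷ 100.1 = 26.1 mol Ca²⁺.
Mass: 26.1 × 111 = 2898 g.

2.90 kg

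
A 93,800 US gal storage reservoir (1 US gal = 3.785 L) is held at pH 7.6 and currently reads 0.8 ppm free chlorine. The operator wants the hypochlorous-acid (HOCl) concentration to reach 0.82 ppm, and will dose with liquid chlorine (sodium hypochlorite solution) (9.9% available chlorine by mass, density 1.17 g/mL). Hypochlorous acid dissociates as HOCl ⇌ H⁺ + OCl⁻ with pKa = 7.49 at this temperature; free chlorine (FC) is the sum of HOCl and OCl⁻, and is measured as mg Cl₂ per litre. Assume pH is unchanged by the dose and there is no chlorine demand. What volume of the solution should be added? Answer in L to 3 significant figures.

3.30 L

Volume: 93,800 US gal × 3.785 L/gal = 355,033 L.
[OCl⁻]/[HOCl] = 10^(pH − pKa) = 10^(7.6 − 7.49) = 1.288; fraction as HOCl = 1/(1 + 1.288) = 0.437.
Free chlorine required for 0.82 ppm HOCl: 0.82 / 0.437 = 1.876 ppm.
FC to add: 1.876 − 0.8 = 1.076 mg/L as Cl₂.
Cl₂ equivalent: 1.076 mg/L × 355,033 L = 382.1 g.
Product at 9.9% available Cl: 382.1 / 0.099 = 3860 g.
Volume: 3860 g ÷ 1.17 g/mL = 3299 mL.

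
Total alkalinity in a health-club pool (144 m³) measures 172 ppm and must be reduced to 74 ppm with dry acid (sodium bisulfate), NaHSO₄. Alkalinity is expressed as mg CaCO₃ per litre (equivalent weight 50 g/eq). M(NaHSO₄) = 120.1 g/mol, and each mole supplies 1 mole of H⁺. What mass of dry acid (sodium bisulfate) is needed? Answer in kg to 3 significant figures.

Volume: 144 m³ = 144,000 L.
Alkalinity to neutralize: (172 − 74) = 98 mg/L as CaCO₃ × 144,000 L = 14,110 g as CaCO₃.
Equivalents of H⁺ required: 14,110 ÷ 50 g/eq = 282.2 eq = 282.2 mol NaHSO₄.
Mass of NaHSO₄: 282.2 × 120.1 = 33,900 g.

33.9 kg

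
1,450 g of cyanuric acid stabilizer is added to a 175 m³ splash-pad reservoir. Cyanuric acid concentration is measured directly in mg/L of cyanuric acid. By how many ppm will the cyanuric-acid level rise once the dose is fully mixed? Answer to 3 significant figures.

8.29 ppm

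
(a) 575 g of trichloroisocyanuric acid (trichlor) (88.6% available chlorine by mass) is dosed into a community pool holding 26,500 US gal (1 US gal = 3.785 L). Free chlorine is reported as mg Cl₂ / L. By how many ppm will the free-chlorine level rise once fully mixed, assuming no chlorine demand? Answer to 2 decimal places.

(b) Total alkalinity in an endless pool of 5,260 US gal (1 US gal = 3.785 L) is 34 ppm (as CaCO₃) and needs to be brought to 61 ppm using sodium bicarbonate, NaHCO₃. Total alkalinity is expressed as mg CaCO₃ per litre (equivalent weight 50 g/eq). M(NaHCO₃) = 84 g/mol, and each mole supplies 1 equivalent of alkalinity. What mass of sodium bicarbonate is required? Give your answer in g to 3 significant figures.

(a) Volume: 26,500 US gal × 3.785 L/gal = 100,302 L.
(a) Available chlorine delivered: 575 g × 0.886 = 509.4 g as Cl₂.
(a) Concentration rise: 509.4 g / 100,302 L = 5.079 mg/L = 5.08 ppm.

(b) Volume: 5,260 US gal × 3.785 L/gal = 19,909 L.
(b) Alkalinity to add: (61 − 34) = 27 mg/L as CaCO₃ × 19,909 L = 537.5 g as CaCO₃.
(b) Equivalents: 537.5 g ÷ 50 g/eq = 10.75 eq.
(b) NaHCO₃ supplies 1 eq per mole → 10.75 mol.
(b) Mass: 10.75 mol × 84 g/mol = 903.1 g.

(a) 5.08 ppm; (b) 903 g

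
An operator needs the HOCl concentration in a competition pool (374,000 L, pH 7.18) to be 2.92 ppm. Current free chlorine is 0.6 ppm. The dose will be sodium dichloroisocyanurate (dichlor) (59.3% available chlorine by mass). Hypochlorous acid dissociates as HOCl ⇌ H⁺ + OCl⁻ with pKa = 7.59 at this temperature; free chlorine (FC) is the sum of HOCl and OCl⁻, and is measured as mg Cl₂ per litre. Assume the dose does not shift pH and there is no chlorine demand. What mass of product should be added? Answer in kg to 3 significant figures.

2.18 kg

[OCl⁻]/[HOCl] = 10^(pH − pKa) = 10^(7.18 − 7.59) = 0.389; fraction as HOCl = 1/(1 + 0.389) = 0.7199.
Free chlorine required for 2.92 ppm HOCl: 2.92 / 0.7199 = 4.056 ppm.
FC to add: 4.056 − 0.6 = 3.456 mg/L as Cl₂.
Cl₂ equivalent: 3.456 mg/L × 374,000 L = 1293 g.
Product at 59.3% available Cl: 1293 / 0.593 = 2180 g.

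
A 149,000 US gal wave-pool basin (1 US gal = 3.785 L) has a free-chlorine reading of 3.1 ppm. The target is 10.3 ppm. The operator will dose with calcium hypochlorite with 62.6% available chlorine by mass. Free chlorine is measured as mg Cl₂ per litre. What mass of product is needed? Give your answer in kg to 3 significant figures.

Volume: 149,000 US gal × 3.785 L/gal = 563,965 L.
Chlorine deficit: 10.3 − 3.1 = 7.2 ppm = 7.2 mg/L as Cl₂.
Cl₂ equivalent needed: 7.2 mg/L × 563,965 L = 4,061,000 mg = 4061 g.
Product at 62.6% available chlorine: 4061 / 0.626 = 6486 g.

6.49 kg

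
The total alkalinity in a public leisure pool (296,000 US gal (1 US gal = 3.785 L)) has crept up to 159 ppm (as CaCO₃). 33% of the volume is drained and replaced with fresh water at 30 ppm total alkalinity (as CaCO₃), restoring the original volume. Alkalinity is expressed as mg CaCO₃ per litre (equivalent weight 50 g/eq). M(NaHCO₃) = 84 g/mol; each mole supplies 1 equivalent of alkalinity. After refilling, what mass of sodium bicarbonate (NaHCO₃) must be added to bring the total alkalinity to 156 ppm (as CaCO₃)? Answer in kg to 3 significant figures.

Volume: 296,000 US gal × 3.785 L/gal = 1,120,360 L.
After draining 33% and refilling: 159 × 0.67 + 30 × 0.33 = 116.43 ppm.
Deficit to target: 156 − 116.43 = 39.57 mg/L.
As CaCO₃: 39.57 mg/L × 1,120,360 L = 44,330 g; ÷ 50 g/eq ÷ 1 = 886.7 mol NaHCO₃.
Mass: 886.7 × 84 = 74,480 g.

74.5 kg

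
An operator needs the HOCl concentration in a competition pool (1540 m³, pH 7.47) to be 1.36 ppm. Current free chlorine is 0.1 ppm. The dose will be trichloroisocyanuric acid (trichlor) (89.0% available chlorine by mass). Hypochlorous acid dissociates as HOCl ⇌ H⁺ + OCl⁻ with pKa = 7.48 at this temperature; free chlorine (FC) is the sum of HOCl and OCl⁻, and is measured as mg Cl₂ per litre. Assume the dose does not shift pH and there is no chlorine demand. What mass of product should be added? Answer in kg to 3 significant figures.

Volume: 1540 m³ = 1,540,000 L.
[OCl⁻]/[HOCl] = 10^(pH − pKa) = 10^(7.47 − 7.48) = 0.9772; fraction as HOCl = 1/(1 + 0.9772) = 0.5058.
Free chlorine required for 1.36 ppm HOCl: 1.36 / 0.5058 = 2.689 ppm.
FC to add: 2.689 − 0.1 = 2.589 mg/L as Cl₂.
Cl₂ equivalent: 2.589 mg/L × 1,540,000 L = 3987 g.
Product at 89.0% available Cl: 3987 / 0.89 = 4480 g.

4.48 kg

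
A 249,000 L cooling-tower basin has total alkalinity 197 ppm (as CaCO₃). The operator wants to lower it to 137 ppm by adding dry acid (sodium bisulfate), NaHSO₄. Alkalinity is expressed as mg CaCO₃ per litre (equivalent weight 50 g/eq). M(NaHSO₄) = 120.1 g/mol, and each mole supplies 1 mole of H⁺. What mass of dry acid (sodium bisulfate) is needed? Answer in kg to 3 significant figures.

Alkalinity to neutralize: (197 − 137) = 60 mg/L as CaCO₃ × 249,000 L = 14,940 g as CaCO₃.
Equivalents of H⁺ required: 14,940 ÷ 50 g/eq = 298.8 eq = 298.8 mol NaHSO₄.
Mass of NaHSO₄: 298.8 × 120.1 = 35,890 g.

35.9 kg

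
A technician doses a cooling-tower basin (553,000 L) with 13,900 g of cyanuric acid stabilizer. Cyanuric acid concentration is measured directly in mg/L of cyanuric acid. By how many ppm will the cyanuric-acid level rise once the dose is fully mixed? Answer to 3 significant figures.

Rise: 13,900 g / 553,000 L × 1000 = 25.14 mg/L.

25.1 ppm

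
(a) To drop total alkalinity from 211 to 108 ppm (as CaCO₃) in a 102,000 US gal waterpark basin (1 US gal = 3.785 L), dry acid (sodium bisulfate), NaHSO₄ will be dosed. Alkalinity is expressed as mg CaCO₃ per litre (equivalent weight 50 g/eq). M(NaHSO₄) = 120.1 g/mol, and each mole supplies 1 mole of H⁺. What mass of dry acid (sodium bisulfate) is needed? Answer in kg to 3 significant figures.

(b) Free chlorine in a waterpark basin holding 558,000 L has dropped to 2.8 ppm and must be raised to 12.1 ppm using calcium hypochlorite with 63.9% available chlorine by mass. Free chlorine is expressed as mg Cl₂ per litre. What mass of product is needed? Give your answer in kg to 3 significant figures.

(a) 95.5 kg; (b) 8.12 kg

(a) Volume: 102,000 US gal × 3.785 L/gal = 386,070 L.
(a) Alkalinity to neutralize: (211 − 108) = 103 mg/L as CaCO₃ × 386,070 L = 39,770 g as CaCO₃.
(a) Equivalents of H⁺ required: 39,770 ÷ 50 g/eq = 795.3 eq = 795.3 mol NaHSO₄.
(a) Mass of NaHSO₄: 795.3 × 120.1 = 95,520 g.

(b) Chlorine deficit: 12.1 − 2.8 = 9.3 ppm = 9.3 mg/L as Cl₂.
(b) Cl₂ equivalent needed: 9.3 mg/L × 558,000 L = 5,189,000 mg = 5189 g.
(b) Product at 63.9% available chlorine: 5189 / 0.639 = 8121 g.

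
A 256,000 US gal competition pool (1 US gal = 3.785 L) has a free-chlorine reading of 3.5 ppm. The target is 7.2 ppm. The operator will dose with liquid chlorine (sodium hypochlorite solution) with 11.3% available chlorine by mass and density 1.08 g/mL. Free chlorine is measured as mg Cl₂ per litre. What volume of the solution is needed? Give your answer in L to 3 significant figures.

29.4 L

Volume: 256,000 US gal × 3.785 L/gal = 968,960 L.
Chlorine deficit: 7.2 − 3.5 = 3.7 ppm = 3.7 mg/L as Cl₂.
Cl₂ equivalent needed: 3.7 mg/L × 968,960 L = 3,585,000 mg = 3585 g.
Product at 11.3% available chlorine: 3585 / 0.113 = 31,730 g.
Volume at density 1.08 g/mL: 31,730 g ÷ 1.08 g/mL = 29,380 mL.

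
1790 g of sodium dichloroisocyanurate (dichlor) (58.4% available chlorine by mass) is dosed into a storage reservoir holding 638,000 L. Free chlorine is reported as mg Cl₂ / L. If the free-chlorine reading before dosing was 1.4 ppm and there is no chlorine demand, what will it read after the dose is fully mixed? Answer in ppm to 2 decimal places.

Available chlorine delivered: 1790 g × 0.584 = 1045 g as Cl₂.
Concentration rise: 1045 g / 638,000 L = 1.638 mg/L = 1.64 ppm.
Final FC: 1.4 + 1.64 = 3.04 ppm.

3.04 ppm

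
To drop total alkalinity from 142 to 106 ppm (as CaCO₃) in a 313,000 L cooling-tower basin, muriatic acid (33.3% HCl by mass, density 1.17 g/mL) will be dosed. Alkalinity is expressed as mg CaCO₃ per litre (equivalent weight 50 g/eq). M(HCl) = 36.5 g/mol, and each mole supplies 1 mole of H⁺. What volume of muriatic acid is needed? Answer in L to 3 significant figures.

21.1 L

Alkalinity to neutralize: (142 − 106) = 36 mg/L as CaCO₃ × 313,000 L = 11,270 g as CaCO₃.
Equivalents of H⁺ required: 11,270 ÷ 50 g/eq = 225.4 eq = 225.4 mol HCl.
Mass of HCl: 225.4 × 36.5 = 8226 g.
Mass of 33.3% solution: 8226 / 0.333 = 24,700 g.
Volume: 24,700 g ÷ 1.17 g/mL = 21,110 mL.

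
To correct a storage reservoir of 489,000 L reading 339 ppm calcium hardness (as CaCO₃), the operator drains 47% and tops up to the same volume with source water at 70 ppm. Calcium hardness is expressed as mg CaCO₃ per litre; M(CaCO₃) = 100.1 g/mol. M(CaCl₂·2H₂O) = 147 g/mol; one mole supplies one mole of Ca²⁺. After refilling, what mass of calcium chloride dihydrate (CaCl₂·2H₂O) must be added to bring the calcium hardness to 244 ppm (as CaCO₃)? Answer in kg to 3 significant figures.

After draining 47% and refilling: 339 × 0.53 + 70 × 0.47 = 212.57 ppm.
Deficit to target: 244 − 212.57 = 31.43 mg/L.
As CaCO₃: 31.43 mg/L × 489,000 L = 15,370 g; ÷ 100.1 = 153.5 mol Ca²⁺.
Mass: 153.5 × 147 = 22,570 g.

22.6 kg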